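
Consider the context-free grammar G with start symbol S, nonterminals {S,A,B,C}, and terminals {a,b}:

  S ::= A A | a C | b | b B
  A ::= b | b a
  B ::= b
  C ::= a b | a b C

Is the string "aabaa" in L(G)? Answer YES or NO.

Convert to CNF:
  S -> A A | T0 B | T1 C | b
  A -> T0 T1 | b
  B -> b
  C -> T1 T0 | T1 X2
  T0 -> b
  T1 -> a
  X2 -> T0 C

Fill CYK table bottom-up:
  [0..0]={T1}  "a"  orig:{}
  [1..1]={T1}  "a"  orig:{}
  [2..2]={A,B,S,T0}  "b"  orig:{A,B,S}
  [3..3]={T1}  "a"  orig:{}
  [4..4]={T1}  "a"  orig:{}
  [0..1]=∅  "aa"
  [1..2]={C}  "ab"
  [2..3]={A}  "ba"
  [3..4]=∅  "aa"
  [0..2]={S}  "aab"
  [1..3]=∅  "aba"
  [2..4]=∅  "baa"
  [0..3]=∅  "aaba"
  [1..4]=∅  "abaa"
  [0..4]=∅  "aabaa"

S ∉ T[0,4] ⇒ NO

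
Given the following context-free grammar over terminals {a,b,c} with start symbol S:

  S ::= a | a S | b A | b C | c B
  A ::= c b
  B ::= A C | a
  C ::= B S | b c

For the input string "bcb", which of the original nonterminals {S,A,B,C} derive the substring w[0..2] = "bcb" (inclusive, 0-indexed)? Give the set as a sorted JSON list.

CNF form of G:
  S -> T0 B | T1 A | T1 C | T2 S | a
  A -> T0 T1
  B -> A C | a
  C -> B S | T1 T0
  T0 -> c
  T1 -> b
  T2 -> a

CYK fill, restricted to cells inside w[0..2]:
  cell(0,0) b: {T1}  orig:{}
  cell(1,1) c: {T0}  orig:{}
  cell(2,2) b: {T1}  orig:{}
  cell(0,1) bc: {C}
  cell(1,2) cb: {A}
  cell(0,2) bcb: {S}

Original NTs in T[0,2] deriving "bcb": ["S"]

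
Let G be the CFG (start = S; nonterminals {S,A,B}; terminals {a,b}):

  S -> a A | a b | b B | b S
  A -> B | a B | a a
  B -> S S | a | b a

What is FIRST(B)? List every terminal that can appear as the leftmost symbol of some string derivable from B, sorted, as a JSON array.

Compute FIRST by fixpoint:
round 1:
  A via A→a B: +{a}
  B via B→a: +{a}
  B via B→b a: +{b}
  S via S→a A: +{a}
  S via S→b B: +{b}
  FIRST[S]={a,b}  FIRST[A]={a}  FIRST[B]={a,b}
round 2:
  A via A→B: +{b}
  FIRST[S]={a,b}  FIRST[A]={a,b}  FIRST[B]={a,b}
round 3: (no change)
  FIRST[S]={a,b}  FIRST[A]={a,b}  FIRST[B]={a,b}

FIRST(B) = ["a", "b"]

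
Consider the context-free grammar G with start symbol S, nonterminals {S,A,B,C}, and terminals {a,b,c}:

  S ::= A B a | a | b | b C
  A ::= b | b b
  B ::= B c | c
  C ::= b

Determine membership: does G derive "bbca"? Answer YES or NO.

Convert to CNF:
  S -> A X3 | T0 C | a | b
  A -> T0 T0 | b
  B -> B T1 | c
  C -> b
  T0 -> b
  T1 -> c
  T2 -> a
  X3 -> B T2

Fill CYK table bottom-up:
  T[0,0] 'b' = {A,C,S,T0}  orig:{A,C,S}
  T[1,1] 'b' = {A,C,S,T0}  orig:{A,C,S}
  T[2,2] 'c' = {B,T1}  orig:{B}
  T[3,3] 'a' = {S,T2}  orig:{S}
  T[0,1] 'bb' = {A,S}
  T[1,2] 'bc' = ∅
  T[2,3] 'ca' = {X3}  orig:{}
  T[0,2] 'bbc' = ∅
  T[1,3] 'bca' = {S}
  T[0,3] 'bbca' = {S}

S ∈ T[0,3] ⇒ YES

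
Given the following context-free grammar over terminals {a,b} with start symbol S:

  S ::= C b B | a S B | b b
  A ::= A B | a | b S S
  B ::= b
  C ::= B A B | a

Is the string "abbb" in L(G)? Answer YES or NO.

CNF form of G:
  S -> C X4 | T0 T0 | T1 X5
  A -> A B | T0 X2 | a
  B -> b
  C -> B X3 | a
  T0 -> b
  T1 -> a
  X2 -> S S
  X3 -> A B
  X4 -> T0 B
  X5 -> S B

CYK fill:
  T[0,0] 'a' = {A,C,T1}  orig:{A,C}
  T[1,1] 'b' = {B,T0}  orig:{B}
  T[2,2] 'b' = {B,T0}  orig:{B}
  T[3,3] 'b' = {B,T0}  orig:{B}
  T[0,1] 'ab' = {A,X3}  orig:{A}
  T[1,2] 'bb' = {S,X4}  orig:{S}
  T[2,3] 'bb' = {S,X4}  orig:{S}
  T[0,2] 'abb' = {A,S,X3}  orig:{A,S}
  T[1,3] 'bbb' = {X5}  orig:{}
  T[0,3] 'abbb' = {A,S,X3,X5}  orig:{A,S}

S ∈ T[0,3] ⇒ YES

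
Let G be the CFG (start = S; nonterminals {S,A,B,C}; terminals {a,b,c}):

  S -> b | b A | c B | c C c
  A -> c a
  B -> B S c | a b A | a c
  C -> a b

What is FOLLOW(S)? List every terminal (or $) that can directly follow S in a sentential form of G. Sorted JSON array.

FIRST sets, iterate to fixpoint:
round 1:
  A via A→c a: +{c}
  B via B→a b A: +{a}
  C via C→a b: +{a}
  S via S→b: +{b}
  S via S→c B: +{c}
  S: {b,c}  A: {c}  B: {a}  C: {a}
round 2: (stable)
  S: {b,c}  A: {c}  B: {a}  C: {a}

Compute FOLLOW by fixpoint:
FOLLOW(S) := {$}
iter 1:
  B→B S c: FOLLOW(B) ⊇ FIRST(S) = {b,c}; new: +{b,c}
  B→B S c: FOLLOW(S) ⊇ FIRST(c) = {c}; new: +{c}
  B→a b A: FOLLOW(A) ⊇ FOLLOW(B) ⊇ {b,c}; new: +{b,c}
  S→b A: FOLLOW(A) ⊇ FOLLOW(S) ⊇ {$,c}; new: +{$}
  S→c B: FOLLOW(B) ⊇ FOLLOW(S) ⊇ {$,c}; new: +{$}
  S→c C c: FOLLOW(C) ⊇ FIRST(c) = {c}; new: +{c}
  S: {$,c}  A: {$,b,c}  B: {$,b,c}  C: {c}
iter 2: (stable)
  S: {$,c}  A: {$,b,c}  B: {$,b,c}  C: {c}

FOLLOW(S) = ["$", "c"]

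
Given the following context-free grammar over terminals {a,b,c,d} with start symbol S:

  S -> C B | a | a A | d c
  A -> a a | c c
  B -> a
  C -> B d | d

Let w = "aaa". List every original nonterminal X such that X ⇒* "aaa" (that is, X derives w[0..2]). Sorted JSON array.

CNF form of G:
  S -> C B | T0 A | T2 T1 | a
  A -> T0 T0 | T1 T1
  B -> a
  C -> B T2 | d
  T0 -> a
  T1 -> c
  T2 -> d

Fill CYK table bottom-up (cells [i..j] with 0 ≤ i ≤ j ≤ 2 only):
  [0..0]={B,S,T0}  "a"  orig:{B,S}
  [1..1]={B,S,T0}  "a"  orig:{B,S}
  [2..2]={B,S,T0}  "a"  orig:{B,S}
  [0..1]={A}  "aa"
  [1..2]={A}  "aa"
  [0..2]={S}  "aaa"

Original NTs in T[0,2] deriving "aaa": ["S"]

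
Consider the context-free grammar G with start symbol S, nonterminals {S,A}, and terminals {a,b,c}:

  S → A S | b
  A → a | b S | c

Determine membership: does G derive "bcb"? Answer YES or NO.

Convert to CNF:
  S -> A S | b
  A -> T0 S | a | c
  T0 -> b

Fill CYK table bottom-up:
  [0..0]={S,T0}  "b"  orig:{S}
  [1..1]={A}  "c"
  [2..2]={S,T0}  "b"  orig:{S}
  [0..1]=∅  "bc"
  [1..2]={S}  "cb"
  [0..2]={A}  "bcb"

S ∉ T[0,2] ⇒ NO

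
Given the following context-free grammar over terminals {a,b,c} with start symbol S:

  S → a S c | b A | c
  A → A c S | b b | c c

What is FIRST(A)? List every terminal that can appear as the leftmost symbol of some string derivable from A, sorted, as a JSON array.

FIRST sets, iterate to fixpoint:
iter 1:
  A via A→b b: +{b}
  A via A→c c: +{c}
  S via S→a S c: +{a}
  S via S→b A: +{b}
  S via S→c: +{c}
  S: {a,b,c}  A: {b,c}
iter 2: (stable)
  S: {a,b,c}  A: {b,c}

FIRST(A) = ["b", "c"]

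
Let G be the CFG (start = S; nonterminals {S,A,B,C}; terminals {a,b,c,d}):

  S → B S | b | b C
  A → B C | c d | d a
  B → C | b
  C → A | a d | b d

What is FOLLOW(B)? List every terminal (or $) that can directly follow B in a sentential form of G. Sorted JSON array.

Compute FIRST by fixpoint:
iter 1:
  A via A→c d: +{c}
  A via A→d a: +{d}
  B via B→b: +{b}
  C via C→A: +{c,d}
  C via C→a d: +{a}
  C via C→b d: +{b}
  S via S→B S: +{b}
  FIRST(S)={b}  FIRST(A)={c,d}  FIRST(B)={b}  FIRST(C)={a,b,c,d}
iter 2:
  A via A→B C: +{b}
  B via B→C: +{a,c,d}
  S via S→B S: +{a,c,d}
  FIRST(S)={a,b,c,d}  FIRST(A)={b,c,d}  FIRST(B)={a,b,c,d}  FIRST(C)={a,b,c,d}
iter 3:
  A via A→B C: +{a}
  FIRST(S)={a,b,c,d}  FIRST(A)={a,b,c,d}  FIRST(B)={a,b,c,d}  FIRST(C)={a,b,c,d}
iter 4: (no change)
  FIRST(S)={a,b,c,d}  FIRST(A)={a,b,c,d}  FIRST(B)={a,b,c,d}  FIRST(C)={a,b,c,d}

Compute FOLLOW by fixpoint:
FOLLOW(S) := {$}
iter 1:
  A→B C: FOLLOW(B) ⊇ FIRST(C) = {a,b,c,d}; new: +{a,b,c,d}
  B→C: FOLLOW(C) ⊇ FOLLOW(B) ⊇ {a,b,c,d}; new: +{a,b,c,d}
  C→A: FOLLOW(A) ⊇ FOLLOW(C) ⊇ {a,b,c,d}; new: +{a,b,c,d}
  S→b C: FOLLOW(C) ⊇ FOLLOW(S) ⊇ {$}; new: +{$}
  S: {$}  A: {a,b,c,d}  B: {a,b,c,d}  C: {$,a,b,c,d}
iter 2:
  C→A: FOLLOW(A) ⊇ FOLLOW(C) ⊇ {$,a,b,c,d}; new: +{$}
  S: {$}  A: {$,a,b,c,d}  B: {a,b,c,d}  C: {$,a,b,c,d}
iter 3: done
  S: {$}  A: {$,a,b,c,d}  B: {a,b,c,d}  C: {$,a,b,c,d}

FOLLOW(B) = ["a", "b", "c", "d"]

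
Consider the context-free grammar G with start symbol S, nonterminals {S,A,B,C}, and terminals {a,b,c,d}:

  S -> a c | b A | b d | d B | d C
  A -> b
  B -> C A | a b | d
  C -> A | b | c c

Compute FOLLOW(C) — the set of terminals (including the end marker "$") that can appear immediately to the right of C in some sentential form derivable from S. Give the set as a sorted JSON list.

FIRST sets, iterate to fixpoint:
iter 1:
  A via A→b: +{b}
  B via B→a b: +{a}
  B via B→d: +{d}
  C via C→A: +{b}
  C via C→c c: +{c}
  S via S→a c: +{a}
  S via S→b A: +{b}
  S via S→d B: +{d}
  FIRST[S]={a,b,d}  FIRST[A]={b}  FIRST[B]={a,d}  FIRST[C]={b,c}
iter 2:
  B via B→C A: +{b,c}
  FIRST[S]={a,b,d}  FIRST[A]={b}  FIRST[B]={a,b,c,d}  FIRST[C]={b,c}
iter 3: done
  FIRST[S]={a,b,d}  FIRST[A]={b}  FIRST[B]={a,b,c,d}  FIRST[C]={b,c}

FOLLOW iteration:
FOLLOW(S) := {$}
[1]
  B→C A: FOLLOW(C) ⊇ FIRST(A) = {b}; new: +{b}
  C→A: FOLLOW(A) ⊇ FOLLOW(C) ⊇ {b}; new: +{b}
  S→b A: FOLLOW(A) ⊇ FOLLOW(S) ⊇ {$}; new: +{$}
  S→d B: FOLLOW(B) ⊇ FOLLOW(S) ⊇ {$}; new: +{$}
  S→d C: FOLLOW(C) ⊇ FOLLOW(S) ⊇ {$}; new: +{$}
  S: {$}  A: {$,b}  B: {$}  C: {$,b}
[2] (stable)
  S: {$}  A: {$,b}  B: {$}  C: {$,b}

FOLLOW(C) = ["$", "b"]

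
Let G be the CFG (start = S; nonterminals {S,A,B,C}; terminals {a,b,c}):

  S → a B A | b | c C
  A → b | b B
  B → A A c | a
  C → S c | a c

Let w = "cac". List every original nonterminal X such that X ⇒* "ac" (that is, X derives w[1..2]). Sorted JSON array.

Convert to CNF:
  S -> T1 C | T2 X4 | b
  A -> T0 B | b
  B -> A X3 | a
  C -> S T1 | T2 T1
  T0 -> b
  T1 -> c
  T2 -> a
  X3 -> A T1
  X4 -> B A

CYK table (by increasing span), restricted to cells inside w[1..2]:
  [1..1]={B,T2}  "a"  orig:{B}
  [2..2]={T1}  "c"  orig:{}
  [1..2]={C}  "ac"

Original NTs in T[1,2] deriving "ac": ["C"]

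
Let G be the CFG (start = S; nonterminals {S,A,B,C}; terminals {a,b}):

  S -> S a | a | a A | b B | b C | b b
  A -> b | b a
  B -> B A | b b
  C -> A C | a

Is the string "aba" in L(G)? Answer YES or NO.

Convert to CNF:
  S -> S T1 | T0 B | T0 C | T0 T0 | T1 A | a
  A -> T0 T1 | b
  B -> B A | T0 T0
  C -> A C | a
  T0 -> b
  T1 -> a

CYK fill:
  T[0,0] 'a' = {C,S,T1}  orig:{C,S}
  T[1,1] 'b' = {A,T0}  orig:{A}
  T[2,2] 'a' = {C,S,T1}  orig:{C,S}
  T[0,1] 'ab' = {S}
  T[1,2] 'ba' = {A,C,S}
  T[0,2] 'aba' = {S}

S ∈ T[0,2] ⇒ YES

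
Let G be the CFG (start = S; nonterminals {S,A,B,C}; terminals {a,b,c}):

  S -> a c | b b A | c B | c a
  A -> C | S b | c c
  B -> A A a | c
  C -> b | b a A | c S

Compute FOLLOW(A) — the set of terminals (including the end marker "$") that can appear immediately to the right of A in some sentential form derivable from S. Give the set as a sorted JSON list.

FIRST sets, iterate to fixpoint:
round 1:
  A via A→c c: +{c}
  B via B→A A a: +{c}
  C via C→b: +{b}
  C via C→c S: +{c}
  S via S→a c: +{a}
  S via S→b b A: +{b}
  S via S→c B: +{c}
  FIRST[S]={a,b,c}  FIRST[A]={c}  FIRST[B]={c}  FIRST[C]={b,c}
round 2:
  A via A→C: +{b}
  A via A→S b: +{a}
  B via B→A A a: +{a,b}
  FIRST[S]={a,b,c}  FIRST[A]={a,b,c}  FIRST[B]={a,b,c}  FIRST[C]={b,c}
round 3: — fixpoint
  FIRST[S]={a,b,c}  FIRST[A]={a,b,c}  FIRST[B]={a,b,c}  FIRST[C]={b,c}

FOLLOW sets:
initialize: $ ∈ FOLLOW(S)
pass 1:
  A→S b: FOLLOW(S) ⊇ FIRST(b) = {b}; new: +{b}
  B→A A a: FOLLOW(A) ⊇ FIRST(A) = {a,b,c}; new: +{a,b,c}
  S→b b A: FOLLOW(A) ⊇ FOLLOW(S) ⊇ {$,b}; new: +{$}
  S→c B: FOLLOW(B) ⊇ FOLLOW(S) ⊇ {$,b}; new: +{$,b}
  FOLLOW[S]={$,b}  FOLLOW[A]={$,a,b,c}  FOLLOW[B]={$,b}  FOLLOW[C]={}
pass 2:
  A→C: FOLLOW(C) ⊇ FOLLOW(A) ⊇ {$,a,b,c}; new: +{$,a,b,c}
  C→c S: FOLLOW(S) ⊇ FOLLOW(C) ⊇ {$,a,b,c}; new: +{a,c}
  S→c B: FOLLOW(B) ⊇ FOLLOW(S) ⊇ {$,a,b,c}; new: +{a,c}
  FOLLOW[S]={$,a,b,c}  FOLLOW[A]={$,a,b,c}  FOLLOW[B]={$,a,b,c}  FOLLOW[C]={$,a,b,c}
pass 3: — fixpoint
  FOLLOW[S]={$,a,b,c}  FOLLOW[A]={$,a,b,c}  FOLLOW[B]={$,a,b,c}  FOLLOW[C]={$,a,b,c}

FOLLOW(A) = ["$", "a", "b", "c"]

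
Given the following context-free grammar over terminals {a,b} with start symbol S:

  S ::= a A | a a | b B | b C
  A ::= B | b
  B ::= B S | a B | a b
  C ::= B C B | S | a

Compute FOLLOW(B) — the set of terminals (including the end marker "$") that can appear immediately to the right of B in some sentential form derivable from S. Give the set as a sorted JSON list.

Compute FIRST by fixpoint:
round 1:
  A via A→b: +{b}
  B via B→a B: +{a}
  C via C→B C B: +{a}
  S via S→a A: +{a}
  S via S→b B: +{b}
  FIRST[S]={a,b}  FIRST[A]={b}  FIRST[B]={a}  FIRST[C]={a}
round 2:
  A via A→B: +{a}
  C via C→S: +{b}
  FIRST[S]={a,b}  FIRST[A]={a,b}  FIRST[B]={a}  FIRST[C]={a,b}
round 3: (no change)
  FIRST[S]={a,b}  FIRST[A]={a,b}  FIRST[B]={a}  FIRST[C]={a,b}

FOLLOW iteration:
seed FOLLOW(S) with $
round 1:
  B→B S: FOLLOW(B) ⊇ FIRST(S) = {a,b}; new: +{a,b}
  B→B S: FOLLOW(S) ⊇ FOLLOW(B) ⊇ {a,b}; new: +{a,b}
  C→B C B: FOLLOW(C) ⊇ FIRST(B) = {a}; new: +{a}
  S→a A: FOLLOW(A) ⊇ FOLLOW(S) ⊇ {$,a,b}; new: +{$,a,b}
  S→b B: FOLLOW(B) ⊇ FOLLOW(S) ⊇ {$,a,b}; new: +{$}
  S→b C: FOLLOW(C) ⊇ FOLLOW(S) ⊇ {$,a,b}; new: +{$,b}
  FOLLOW[S]={$,a,b}  FOLLOW[A]={$,a,b}  FOLLOW[B]={$,a,b}  FOLLOW[C]={$,a,b}
round 2: (no change)
  FOLLOW[S]={$,a,b}  FOLLOW[A]={$,a,b}  FOLLOW[B]={$,a,b}  FOLLOW[C]={$,a,b}

FOLLOW(B) = ["$", "a", "b"]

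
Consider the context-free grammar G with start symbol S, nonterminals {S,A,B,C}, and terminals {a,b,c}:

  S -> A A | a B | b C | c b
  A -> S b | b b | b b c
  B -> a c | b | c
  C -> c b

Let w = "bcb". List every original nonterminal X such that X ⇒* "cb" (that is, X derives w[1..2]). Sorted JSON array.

CNF form of G:
  S -> A A | T0 C | T1 T0 | T2 B
  A -> S T0 | T0 T0 | T0 X3
  B -> T2 T1 | b | c
  C -> T1 T0
  T0 -> b
  T1 -> c
  T2 -> a
  X3 -> T0 T1

CYK table (by increasing span) — only the sub-triangle for w[1..2]:
  cell(1,1) c: {B,T1}  orig:{B}
  cell(2,2) b: {B,T0}  orig:{B}
  cell(1,2) cb: {C,S}

Original NTs in T[1,2] deriving "cb": ["C", "S"]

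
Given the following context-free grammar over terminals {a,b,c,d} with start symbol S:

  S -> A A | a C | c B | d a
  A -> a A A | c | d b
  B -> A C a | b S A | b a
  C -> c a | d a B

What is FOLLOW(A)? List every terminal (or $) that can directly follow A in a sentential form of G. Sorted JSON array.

FIRST iteration:
pass 1:
  A via A→a A A: +{a}
  A via A→c: +{c}
  A via A→d b: +{d}
  B via B→A C a: +{a,c,d}
  B via B→b S A: +{b}
  C via C→c a: +{c}
  C via C→d a B: +{d}
  S via S→A A: +{a,c,d}
  S: {a,c,d}  A: {a,c,d}  B: {a,b,c,d}  C: {c,d}
pass 2: done
  S: {a,c,d}  A: {a,c,d}  B: {a,b,c,d}  C: {c,d}

Compute FOLLOW by fixpoint:
seed FOLLOW(S) with $
iter 1:
  A→a A A: FOLLOW(A) ⊇ FIRST(A) = {a,c,d}; new: +{a,c,d}
  B→A C a: FOLLOW(C) ⊇ FIRST(a) = {a}; new: +{a}
  B→b S A: FOLLOW(S) ⊇ FIRST(A) = {a,c,d}; new: +{a,c,d}
  C→d a B: FOLLOW(B) ⊇ FOLLOW(C) ⊇ {a}; new: +{a}
  S→A A: FOLLOW(A) ⊇ FOLLOW(S) ⊇ {$,a,c,d}; new: +{$}
  S→a C: FOLLOW(C) ⊇ FOLLOW(S) ⊇ {$,a,c,d}; new: +{$,c,d}
  S→c B: FOLLOW(B) ⊇ FOLLOW(S) ⊇ {$,a,c,d}; new: +{$,c,d}
  FOLLOW(S)={$,a,c,d}  FOLLOW(A)={$,a,c,d}  FOLLOW(B)={$,a,c,d}  FOLLOW(C)={$,a,c,d}
iter 2: done
  FOLLOW(S)={$,a,c,d}  FOLLOW(A)={$,a,c,d}  FOLLOW(B)={$,a,c,d}  FOLLOW(C)={$,a,c,d}

FOLLOW(A) = ["$", "a", "c", "d"]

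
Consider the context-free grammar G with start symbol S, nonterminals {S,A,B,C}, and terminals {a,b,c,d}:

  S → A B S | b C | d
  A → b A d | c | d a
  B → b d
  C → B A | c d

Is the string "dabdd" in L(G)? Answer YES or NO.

Convert to CNF:
  S -> A X5 | T0 C | d
  A -> T0 X4 | T1 T2 | c
  B -> T0 T1
  C -> B A | T3 T1
  T0 -> b
  T1 -> d
  T2 -> a
  T3 -> c
  X4 -> A T1
  X5 -> B S

CYK table (by increasing span):
  [0..0]={S,T1}  "d"  orig:{S}
  [1..1]={T2}  "a"  orig:{}
  [2..2]={T0}  "b"  orig:{}
  [3..3]={S,T1}  "d"  orig:{S}
  [4..4]={S,T1}  "d"  orig:{S}
  [0..1]={A}  "da"
  [1..2]=∅  "ab"
  [2..3]={B}  "bd"
  [3..4]=∅  "dd"
  [0..2]=∅  "dab"
  [1..3]=∅  "abd"
  [2..4]={X5}  "bdd"  orig:{}
  [0..3]=∅  "dabd"
  [1..4]=∅  "abdd"
  [0..4]={S}  "dabdd"

S ∈ T[0,4] ⇒ YES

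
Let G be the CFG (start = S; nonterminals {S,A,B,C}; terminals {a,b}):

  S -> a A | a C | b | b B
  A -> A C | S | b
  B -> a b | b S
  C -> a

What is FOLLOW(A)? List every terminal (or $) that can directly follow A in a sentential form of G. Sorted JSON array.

Compute FIRST by fixpoint:
pass 1:
  A via A→b: +{b}
  B via B→a b: +{a}
  B via B→b S: +{b}
  C via C→a: +{a}
  S via S→a A: +{a}
  S via S→b: +{b}
  S: {a,b}  A: {b}  B: {a,b}  C: {a}
pass 2:
  A via A→S: +{a}
  S: {a,b}  A: {a,b}  B: {a,b}  C: {a}
pass 3: done
  S: {a,b}  A: {a,b}  B: {a,b}  C: {a}

Compute FOLLOW by fixpoint:
FOLLOW(S) := {$}
iter 1:
  A→A C: FOLLOW(A) ⊇ FIRST(C) = {a}; new: +{a}
  A→A C: FOLLOW(C) ⊇ FOLLOW(A) ⊇ {a}; new: +{a}
  A→S: FOLLOW(S) ⊇ FOLLOW(A) ⊇ {a}; new: +{a}
  S→a A: FOLLOW(A) ⊇ FOLLOW(S) ⊇ {$,a}; new: +{$}
  S→a C: FOLLOW(C) ⊇ FOLLOW(S) ⊇ {$,a}; new: +{$}
  S→b B: FOLLOW(B) ⊇ FOLLOW(S) ⊇ {$,a}; new: +{$,a}
  S: {$,a}  A: {$,a}  B: {$,a}  C: {$,a}
iter 2: done
  S: {$,a}  A: {$,a}  B: {$,a}  C: {$,a}

FOLLOW(A) = ["$", "a"]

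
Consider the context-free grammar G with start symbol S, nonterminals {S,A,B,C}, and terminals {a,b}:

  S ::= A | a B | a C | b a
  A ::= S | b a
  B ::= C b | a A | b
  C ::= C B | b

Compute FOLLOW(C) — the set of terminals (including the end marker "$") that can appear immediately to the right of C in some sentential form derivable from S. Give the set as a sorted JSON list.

FIRST sets, iterate to fixpoint:
[1]
  A via A→b a: +{b}
  B via B→a A: +{a}
  B via B→b: +{b}
  C via C→b: +{b}
  S via S→A: +{b}
  S via S→a B: +{a}
  FIRST[S]={a,b}  FIRST[A]={b}  FIRST[B]={a,b}  FIRST[C]={b}
[2]
  A via A→S: +{a}
  FIRST[S]={a,b}  FIRST[A]={a,b}  FIRST[B]={a,b}  FIRST[C]={b}
[3] done
  FIRST[S]={a,b}  FIRST[A]={a,b}  FIRST[B]={a,b}  FIRST[C]={b}

Compute FOLLOW by fixpoint:
initialize: $ ∈ FOLLOW(S)
iter 1:
  B→C b: FOLLOW(C) ⊇ FIRST(b) = {b}; new: +{b}
  C→C B: FOLLOW(C) ⊇ FIRST(B) = {a,b}; new: +{a}
  C→C B: FOLLOW(B) ⊇ FOLLOW(C) ⊇ {a,b}; new: +{a,b}
  S→A: FOLLOW(A) ⊇ FOLLOW(S) ⊇ {$}; new: +{$}
  S→a B: FOLLOW(B) ⊇ FOLLOW(S) ⊇ {$}; new: +{$}
  S→a C: FOLLOW(C) ⊇ FOLLOW(S) ⊇ {$}; new: +{$}
  S: {$}  A: {$}  B: {$,a,b}  C: {$,a,b}
iter 2:
  B→a A: FOLLOW(A) ⊇ FOLLOW(B) ⊇ {$,a,b}; new: +{a,b}
  S: {$}  A: {$,a,b}  B: {$,a,b}  C: {$,a,b}
iter 3:
  A→S: FOLLOW(S) ⊇ FOLLOW(A) ⊇ {$,a,b}; new: +{a,b}
  S: {$,a,b}  A: {$,a,b}  B: {$,a,b}  C: {$,a,b}
iter 4: done
  S: {$,a,b}  A: {$,a,b}  B: {$,a,b}  C: {$,a,b}

FOLLOW(C) = ["$", "a", "b"]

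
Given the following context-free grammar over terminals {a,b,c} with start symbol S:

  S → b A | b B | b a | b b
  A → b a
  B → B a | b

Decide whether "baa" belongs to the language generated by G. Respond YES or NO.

Convert to CNF:
  S -> T0 A | T0 B | T0 T0 | T0 T1
  A -> T0 T1
  B -> B T1 | b
  T0 -> b
  T1 -> a

CYK table (by increasing span):
  [0..0]={B,T0}  "b"  orig:{B}
  [1..1]={T1}  "a"  orig:{}
  [2..2]={T1}  "a"  orig:{}
  [0..1]={A,B,S}  "ba"
  [1..2]=∅  "aa"
  [0..2]={B}  "baa"

S ∉ T[0,2] ⇒ NO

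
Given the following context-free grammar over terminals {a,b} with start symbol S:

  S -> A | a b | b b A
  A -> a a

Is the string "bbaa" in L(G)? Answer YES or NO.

Convert to CNF:
  S -> T0 T0 | T0 T1 | T1 X2
  A -> T0 T0
  T0 -> a
  T1 -> b
  X2 -> T1 A

Fill CYK table bottom-up:
  T[0,0] 'b' = {T1}  orig:{}
  T[1,1] 'b' = {T1}  orig:{}
  T[2,2] 'a' = {T0}  orig:{}
  T[3,3] 'a' = {T0}  orig:{}
  T[0,1] 'bb' = ∅
  T[1,2] 'ba' = ∅
  T[2,3] 'aa' = {A,S}
  T[0,2] 'bba' = ∅
  T[1,3] 'baa' = {X2}  orig:{}
  T[0,3] 'bbaa' = {S}

S ∈ T[0,3] ⇒ YES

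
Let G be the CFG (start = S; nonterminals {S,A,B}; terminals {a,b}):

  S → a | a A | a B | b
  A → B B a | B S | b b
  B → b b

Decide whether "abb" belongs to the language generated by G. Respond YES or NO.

Convert to CNF:
  S -> T0 A | T0 B | a | b
  A -> B S | B X2 | T1 T1
  B -> T1 T1
  T0 -> a
  T1 -> b
  X2 -> B T0

CYK fill:
  [0..0]={S,T0}  "a"  orig:{S}
  [1..1]={S,T1}  "b"  orig:{S}
  [2..2]={S,T1}  "b"  orig:{S}
  [0..1]=∅  "ab"
  [1..2]={A,B}  "bb"
  [0..2]={S}  "abb"

S ∈ T[0,2] ⇒ YES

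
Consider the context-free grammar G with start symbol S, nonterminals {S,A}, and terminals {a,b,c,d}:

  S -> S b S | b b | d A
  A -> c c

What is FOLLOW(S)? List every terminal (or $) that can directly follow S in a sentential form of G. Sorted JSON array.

FIRST iteration:
[1]
  A via A→c c: +{c}
  S via S→b b: +{b}
  S via S→d A: +{d}
  FIRST(S)={b,d}  FIRST(A)={c}
[2] — fixpoint
  FIRST(S)={b,d}  FIRST(A)={c}

FOLLOW sets:
FOLLOW(S) := {$}
[1]
  S→S b S: FOLLOW(S) ⊇ FIRST(b) = {b}; new: +{b}
  S→d A: FOLLOW(A) ⊇ FOLLOW(S) ⊇ {$,b}; new: +{$,b}
  FOLLOW(S)={$,b}  FOLLOW(A)={$,b}
[2] (stable)
  FOLLOW(S)={$,b}  FOLLOW(A)={$,b}

FOLLOW(S) = ["$", "b"]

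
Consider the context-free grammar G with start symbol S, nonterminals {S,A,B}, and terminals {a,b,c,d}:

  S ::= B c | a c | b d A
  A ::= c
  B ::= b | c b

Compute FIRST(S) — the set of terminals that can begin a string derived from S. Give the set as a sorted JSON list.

FIRST sets, iterate to fixpoint:
pass 1:
  A via A→c: +{c}
  B via B→b: +{b}
  B via B→c b: +{c}
  S via S→B c: +{b,c}
  S via S→a c: +{a}
  S: {a,b,c}  A: {c}  B: {b,c}
pass 2: — fixpoint
  S: {a,b,c}  A: {c}  B: {b,c}

FIRST(S) = ["a", "b", "c"]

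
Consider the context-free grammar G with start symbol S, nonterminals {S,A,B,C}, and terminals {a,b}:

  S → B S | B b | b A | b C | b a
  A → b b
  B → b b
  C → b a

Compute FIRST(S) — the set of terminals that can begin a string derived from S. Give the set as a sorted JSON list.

FIRST sets, iterate to fixpoint:
iter 1:
  A via A→b b: +{b}
  B via B→b b: +{b}
  C via C→b a: +{b}
  S via S→B S: +{b}
  FIRST[S]={b}  FIRST[A]={b}  FIRST[B]={b}  FIRST[C]={b}
iter 2: done
  FIRST[S]={b}  FIRST[A]={b}  FIRST[B]={b}  FIRST[C]={b}

FIRST(S) = ["b"]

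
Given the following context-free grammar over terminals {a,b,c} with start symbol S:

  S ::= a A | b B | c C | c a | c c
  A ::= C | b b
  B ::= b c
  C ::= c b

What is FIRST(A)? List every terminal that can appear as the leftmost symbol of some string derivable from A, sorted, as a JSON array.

Compute FIRST by fixpoint:
iter 1:
  A via A→b b: +{b}
  B via B→b c: +{b}
  C via C→c b: +{c}
  S via S→a A: +{a}
  S via S→b B: +{b}
  S via S→c C: +{c}
  FIRST[S]={a,b,c}  FIRST[A]={b}  FIRST[B]={b}  FIRST[C]={c}
iter 2:
  A via A→C: +{c}
  FIRST[S]={a,b,c}  FIRST[A]={b,c}  FIRST[B]={b}  FIRST[C]={c}
iter 3: — fixpoint
  FIRST[S]={a,b,c}  FIRST[A]={b,c}  FIRST[B]={b}  FIRST[C]={c}

FIRST(A) = ["b", "c"]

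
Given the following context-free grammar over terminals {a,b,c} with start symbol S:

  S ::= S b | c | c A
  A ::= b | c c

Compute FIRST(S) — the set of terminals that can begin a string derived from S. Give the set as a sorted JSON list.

FIRST iteration:
round 1:
  A via A→b: +{b}
  A via A→c c: +{c}
  S via S→c: +{c}
  FIRST[S]={c}  FIRST[A]={b,c}
round 2: (no change)
  FIRST[S]={c}  FIRST[A]={b,c}

FIRST(S) = ["c"]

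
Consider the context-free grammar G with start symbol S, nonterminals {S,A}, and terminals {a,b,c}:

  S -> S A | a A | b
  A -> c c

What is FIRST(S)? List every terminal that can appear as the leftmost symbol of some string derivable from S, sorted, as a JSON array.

FIRST iteration:
round 1:
  A via A→c c: +{c}
  S via S→a A: +{a}
  S via S→b: +{b}
  S: {a,b}  A: {c}
round 2: — fixpoint
  S: {a,b}  A: {c}

FIRST(S) = ["a", "b"]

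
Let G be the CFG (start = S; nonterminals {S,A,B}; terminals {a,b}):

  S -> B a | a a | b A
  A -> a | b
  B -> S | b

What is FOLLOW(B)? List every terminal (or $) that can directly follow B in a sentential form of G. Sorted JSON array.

FIRST sets, iterate to fixpoint:
round 1:
  A via A→a: +{a}
  A via A→b: +{b}
  B via B→b: +{b}
  S via S→B a: +{b}
  S via S→a a: +{a}
  S: {a,b}  A: {a,b}  B: {b}
round 2:
  B via B→S: +{a}
  S: {a,b}  A: {a,b}  B: {a,b}
round 3: (stable)
  S: {a,b}  A: {a,b}  B: {a,b}

FOLLOW iteration:
seed FOLLOW(S) with $
[1]
  S→B a: FOLLOW(B) ⊇ FIRST(a) = {a}; new: +{a}
  S→b A: FOLLOW(A) ⊇ FOLLOW(S) ⊇ {$}; new: +{$}
  FOLLOW[S]={$}  FOLLOW[A]={$}  FOLLOW[B]={a}
[2]
  B→S: FOLLOW(S) ⊇ FOLLOW(B) ⊇ {a}; new: +{a}
  S→b A: FOLLOW(A) ⊇ FOLLOW(S) ⊇ {$,a}; new: +{a}
  FOLLOW[S]={$,a}  FOLLOW[A]={$,a}  FOLLOW[B]={a}
[3] — fixpoint
  FOLLOW[S]={$,a}  FOLLOW[A]={$,a}  FOLLOW[B]={a}

FOLLOW(B) = ["a"]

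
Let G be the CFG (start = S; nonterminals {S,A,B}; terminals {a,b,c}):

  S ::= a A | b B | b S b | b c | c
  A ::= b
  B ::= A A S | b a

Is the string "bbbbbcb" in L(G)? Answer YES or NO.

Convert to CNF:
  S -> T0 B | T0 T2 | T0 X4 | T1 A | c
  A -> b
  B -> A X3 | T0 T1
  T0 -> b
  T1 -> a
  T2 -> c
  X3 -> A S
  X4 -> S T0

Fill CYK table bottom-up:
  T[0,0] 'b' = {A,T0}  orig:{A}
  T[1,1] 'b' = {A,T0}  orig:{A}
  T[2,2] 'b' = {A,T0}  orig:{A}
  T[3,3] 'b' = {A,T0}  orig:{A}
  T[4,4] 'b' = {A,T0}  orig:{A}
  T[5,5] 'c' = {S,T2}  orig:{S}
  T[6,6] 'b' = {A,T0}  orig:{A}
  T[0,1] 'bb' = ∅
  T[1,2] 'bb' = ∅
  T[2,3] 'bb' = ∅
  T[3,4] 'bb' = ∅
  T[4,5] 'bc' = {S,X3}  orig:{S}
  T[5,6] 'cb' = {X4}  orig:{}
  T[0,2] 'bbb' = ∅
  T[1,3] 'bbb' = ∅
  T[2,4] 'bbb' = ∅
  T[3,5] 'bbc' = {B,X3}  orig:{B}
  T[4,6] 'bcb' = {S,X4}  orig:{S}
  T[0,3] 'bbbb' = ∅
  T[1,4] 'bbbb' = ∅
  T[2,5] 'bbbc' = {B,S}
  T[3,6] 'bbcb' = {S,X3}  orig:{S}
  T[0,4] 'bbbbb' = ∅
  T[1,5] 'bbbbc' = {S,X3}  orig:{S}
  T[2,6] 'bbbcb' = {B,X3,X4}  orig:{B}
  T[0,5] 'bbbbbc' = {B,X3}  orig:{B}
  T[1,6] 'bbbbcb' = {B,S,X4}  orig:{B,S}
  T[0,6] 'bbbbbcb' = {S,X3}  orig:{S}

S ∈ T[0,6] ⇒ YES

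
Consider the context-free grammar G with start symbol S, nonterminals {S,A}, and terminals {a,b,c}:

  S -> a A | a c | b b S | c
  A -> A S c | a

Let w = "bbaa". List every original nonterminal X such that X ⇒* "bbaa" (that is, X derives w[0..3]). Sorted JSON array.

CNF form of G:
  S -> T1 A | T1 T0 | T2 X4 | c
  A -> A X3 | a
  T0 -> c
  T1 -> a
  T2 -> b
  X3 -> S T0
  X4 -> T2 S

CYK table (by increasing span), restricted to cells inside w[0..3]:
  T[0,0] 'b' = {T2}  orig:{}
  T[1,1] 'b' = {T2}  orig:{}
  T[2,2] 'a' = {A,T1}  orig:{A}
  T[3,3] 'a' = {A,T1}  orig:{A}
  T[0,1] 'bb' = ∅
  T[1,2] 'ba' = ∅
  T[2,3] 'aa' = {S}
  T[0,2] 'bba' = ∅
  T[1,3] 'baa' = {X4}  orig:{}
  T[0,3] 'bbaa' = {S}

Original NTs in T[0,3] deriving "bbaa": ["S"]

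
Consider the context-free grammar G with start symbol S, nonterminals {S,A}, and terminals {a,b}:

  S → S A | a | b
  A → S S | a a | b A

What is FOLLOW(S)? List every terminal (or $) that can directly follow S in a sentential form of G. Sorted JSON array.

Compute FIRST by fixpoint:
round 1:
  A via A→a a: +{a}
  A via A→b A: +{b}
  S via S→a: +{a}
  S via S→b: +{b}
  FIRST(S)={a,b}  FIRST(A)={a,b}
round 2: done
  FIRST(S)={a,b}  FIRST(A)={a,b}

FOLLOW iteration:
initialize: $ ∈ FOLLOW(S)
pass 1:
  A→S S: FOLLOW(S) ⊇ FIRST(S) = {a,b}; new: +{a,b}
  S→S A: FOLLOW(A) ⊇ FOLLOW(S) ⊇ {$,a,b}; new: +{$,a,b}
  FOLLOW[S]={$,a,b}  FOLLOW[A]={$,a,b}
pass 2: done
  FOLLOW[S]={$,a,b}  FOLLOW[A]={$,a,b}

FOLLOW(S) = ["$", "a", "b"]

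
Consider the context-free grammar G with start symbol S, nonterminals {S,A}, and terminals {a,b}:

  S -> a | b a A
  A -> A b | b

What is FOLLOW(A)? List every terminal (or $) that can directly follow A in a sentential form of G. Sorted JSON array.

FIRST sets, iterate to fixpoint:
round 1:
  A via A→b: +{b}
  S via S→a: +{a}
  S via S→b a A: +{b}
  S: {a,b}  A: {b}
round 2: (no change)
  S: {a,b}  A: {b}

FOLLOW sets:
initialize: $ ∈ FOLLOW(S)
pass 1:
  A→A b: FOLLOW(A) ⊇ FIRST(b) = {b}; new: +{b}
  S→b a A: FOLLOW(A) ⊇ FOLLOW(S) ⊇ {$}; new: +{$}
  FOLLOW[S]={$}  FOLLOW[A]={$,b}
pass 2: (stable)
  FOLLOW[S]={$}  FOLLOW[A]={$,b}

FOLLOW(A) = ["$", "b"]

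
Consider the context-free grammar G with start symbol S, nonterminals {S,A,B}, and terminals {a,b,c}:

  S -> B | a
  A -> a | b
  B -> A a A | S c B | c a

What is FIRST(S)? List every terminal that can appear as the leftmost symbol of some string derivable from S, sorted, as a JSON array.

Compute FIRST by fixpoint:
iter 1:
  A via A→a: +{a}
  A via A→b: +{b}
  B via B→A a A: +{a,b}
  B via B→c a: +{c}
  S via S→B: +{a,b,c}
  FIRST[S]={a,b,c}  FIRST[A]={a,b}  FIRST[B]={a,b,c}
iter 2: done
  FIRST[S]={a,b,c}  FIRST[A]={a,b}  FIRST[B]={a,b,c}

FIRST(S) = ["a", "b", "c"]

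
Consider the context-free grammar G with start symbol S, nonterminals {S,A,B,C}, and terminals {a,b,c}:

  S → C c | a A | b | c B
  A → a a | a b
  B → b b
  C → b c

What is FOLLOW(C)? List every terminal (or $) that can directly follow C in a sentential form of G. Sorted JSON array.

FIRST iteration:
pass 1:
  A via A→a a: +{a}
  B via B→b b: +{b}
  C via C→b c: +{b}
  S via S→C c: +{b}
  S via S→a A: +{a}
  S via S→c B: +{c}
  FIRST[S]={a,b,c}  FIRST[A]={a}  FIRST[B]={b}  FIRST[C]={b}
pass 2: (no change)
  FIRST[S]={a,b,c}  FIRST[A]={a}  FIRST[B]={b}  FIRST[C]={b}

Compute FOLLOW by fixpoint:
initialize: $ ∈ FOLLOW(S)
iter 1:
  S→C c: FOLLOW(C) ⊇ FIRST(c) = {c}; new: +{c}
  S→a A: FOLLOW(A) ⊇ FOLLOW(S) ⊇ {$}; new: +{$}
  S→c B: FOLLOW(B) ⊇ FOLLOW(S) ⊇ {$}; new: +{$}
  FOLLOW(S)={$}  FOLLOW(A)={$}  FOLLOW(B)={$}  FOLLOW(C)={c}
iter 2: — fixpoint
  FOLLOW(S)={$}  FOLLOW(A)={$}  FOLLOW(B)={$}  FOLLOW(C)={c}

FOLLOW(C) = ["c"]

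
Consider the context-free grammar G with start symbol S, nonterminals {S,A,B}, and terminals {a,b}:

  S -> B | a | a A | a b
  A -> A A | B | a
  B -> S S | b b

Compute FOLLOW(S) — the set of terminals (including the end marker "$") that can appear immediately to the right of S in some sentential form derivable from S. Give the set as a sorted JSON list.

FIRST sets, iterate to fixpoint:
iter 1:
  A via A→a: +{a}
  B via B→b b: +{b}
  S via S→B: +{b}
  S via S→a: +{a}
  FIRST[S]={a,b}  FIRST[A]={a}  FIRST[B]={b}
iter 2:
  A via A→B: +{b}
  B via B→S S: +{a}
  FIRST[S]={a,b}  FIRST[A]={a,b}  FIRST[B]={a,b}
iter 3: (no change)
  FIRST[S]={a,b}  FIRST[A]={a,b}  FIRST[B]={a,b}

FOLLOW sets:
initialize: $ ∈ FOLLOW(S)
pass 1:
  A→A A: FOLLOW(A) ⊇ FIRST(A) = {a,b}; new: +{a,b}
  A→B: FOLLOW(B) ⊇ FOLLOW(A) ⊇ {a,b}; new: +{a,b}
  B→S S: FOLLOW(S) ⊇ FIRST(S) = {a,b}; new: +{a,b}
  S→B: FOLLOW(B) ⊇ FOLLOW(S) ⊇ {$,a,b}; new: +{$}
  S→a A: FOLLOW(A) ⊇ FOLLOW(S) ⊇ {$,a,b}; new: +{$}
  FOLLOW[S]={$,a,b}  FOLLOW[A]={$,a,b}  FOLLOW[B]={$,a,b}
pass 2: done
  FOLLOW[S]={$,a,b}  FOLLOW[A]={$,a,b}  FOLLOW[B]={$,a,b}

FOLLOW(S) = ["$", "a", "b"]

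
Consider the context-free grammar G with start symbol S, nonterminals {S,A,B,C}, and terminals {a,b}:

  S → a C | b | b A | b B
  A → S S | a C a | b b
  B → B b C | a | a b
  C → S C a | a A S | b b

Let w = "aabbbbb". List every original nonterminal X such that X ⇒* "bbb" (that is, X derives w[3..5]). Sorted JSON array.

Convert to CNF:
  S -> T0 C | T1 A | T1 B | b
  A -> S S | T0 X2 | T1 T1
  B -> B X3 | T0 T1 | a
  C -> S X4 | T0 X5 | T1 T1
  T0 -> a
  T1 -> b
  X2 -> C T0
  X3 -> T1 C
  X4 -> C T0
  X5 -> A S

CYK table (by increasing span) — only the sub-triangle for w[3..5]:
  cell(3,3) b: {S,T1}  orig:{S}
  cell(4,4) b: {S,T1}  orig:{S}
  cell(5,5) b: {S,T1}  orig:{S}
  cell(3,4) bb: {A,C}
  cell(4,5) bb: {A,C}
  cell(3,5) bbb: {S,X3,X5}  orig:{S}

Original NTs in T[3,5] deriving "bbb": ["S"]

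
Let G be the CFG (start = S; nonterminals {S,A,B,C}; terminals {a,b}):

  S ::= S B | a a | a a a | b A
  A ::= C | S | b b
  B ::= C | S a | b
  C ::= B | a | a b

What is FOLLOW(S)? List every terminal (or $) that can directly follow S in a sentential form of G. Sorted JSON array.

Compute FIRST by fixpoint:
round 1:
  A via A→b b: +{b}
  B via B→b: +{b}
  C via C→B: +{b}
  C via C→a: +{a}
  S via S→a a: +{a}
  S via S→b A: +{b}
  FIRST[S]={a,b}  FIRST[A]={b}  FIRST[B]={b}  FIRST[C]={a,b}
round 2:
  A via A→C: +{a}
  B via B→C: +{a}
  FIRST[S]={a,b}  FIRST[A]={a,b}  FIRST[B]={a,b}  FIRST[C]={a,b}
round 3: (stable)
  FIRST[S]={a,b}  FIRST[A]={a,b}  FIRST[B]={a,b}  FIRST[C]={a,b}

Compute FOLLOW by fixpoint:
seed FOLLOW(S) with $
[1]
  B→S a: FOLLOW(S) ⊇ FIRST(a) = {a}; new: +{a}
  S→S B: FOLLOW(S) ⊇ FIRST(B) = {a,b}; new: +{b}
  S→S B: FOLLOW(B) ⊇ FOLLOW(S) ⊇ {$,a,b}; new: +{$,a,b}
  S→b A: FOLLOW(A) ⊇ FOLLOW(S) ⊇ {$,a,b}; new: +{$,a,b}
  FOLLOW[S]={$,a,b}  FOLLOW[A]={$,a,b}  FOLLOW[B]={$,a,b}  FOLLOW[C]={}
[2]
  A→C: FOLLOW(C) ⊇ FOLLOW(A) ⊇ {$,a,b}; new: +{$,a,b}
  FOLLOW[S]={$,a,b}  FOLLOW[A]={$,a,b}  FOLLOW[B]={$,a,b}  FOLLOW[C]={$,a,b}
[3] done
  FOLLOW[S]={$,a,b}  FOLLOW[A]={$,a,b}  FOLLOW[B]={$,a,b}  FOLLOW[C]={$,a,b}

FOLLOW(S) = ["$", "a", "b"]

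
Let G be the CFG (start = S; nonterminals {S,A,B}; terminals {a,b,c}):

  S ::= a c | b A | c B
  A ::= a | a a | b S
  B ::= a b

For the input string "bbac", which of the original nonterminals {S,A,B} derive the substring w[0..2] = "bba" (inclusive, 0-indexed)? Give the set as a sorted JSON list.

CNF form of G:
  S -> T0 T2 | T1 A | T2 B
  A -> T0 T0 | T1 S | a
  B -> T0 T1
  T0 -> a
  T1 -> b
  T2 -> c

CYK fill (cells [i..j] with 0 ≤ i ≤ j ≤ 2 only):
  T[0,0] 'b' = {T1}  orig:{}
  T[1,1] 'b' = {T1}  orig:{}
  T[2,2] 'a' = {A,T0}  orig:{A}
  T[0,1] 'bb' = ∅
  T[1,2] 'ba' = {S}
  T[0,2] 'bba' = {A}

Original NTs in T[0,2] deriving "bba": ["A"]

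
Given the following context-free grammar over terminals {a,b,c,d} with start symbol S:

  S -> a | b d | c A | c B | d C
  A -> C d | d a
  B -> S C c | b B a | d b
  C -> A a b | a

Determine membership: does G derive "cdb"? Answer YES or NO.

CNF form of G:
  S -> T0 C | T2 A | T2 B | T3 T0 | a
  A -> C T0 | T0 T1
  B -> S X4 | T0 T3 | T3 X5
  C -> A X6 | a
  T0 -> d
  T1 -> a
  T2 -> c
  T3 -> b
  X4 -> C T2
  X5 -> B T1
  X6 -> T1 T3

CYK fill:
  T[0,0] 'c' = {T2}  orig:{}
  T[1,1] 'd' = {T0}  orig:{}
  T[2,2] 'b' = {T3}  orig:{}
  T[0,1] 'cd' = ∅
  T[1,2] 'db' = {B}
  T[0,2] 'cdb' = {S}

S ∈ T[0,2] ⇒ YES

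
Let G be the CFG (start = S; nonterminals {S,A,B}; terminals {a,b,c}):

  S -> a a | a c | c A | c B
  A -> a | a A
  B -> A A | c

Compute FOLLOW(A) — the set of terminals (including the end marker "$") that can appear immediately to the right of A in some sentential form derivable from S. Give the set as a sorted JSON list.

Compute FIRST by fixpoint:
[1]
  A via A→a: +{a}
  B via B→A A: +{a}
  B via B→c: +{c}
  S via S→a a: +{a}
  S via S→c A: +{c}
  FIRST(S)={a,c}  FIRST(A)={a}  FIRST(B)={a,c}
[2] (stable)
  FIRST(S)={a,c}  FIRST(A)={a}  FIRST(B)={a,c}

FOLLOW sets:
FOLLOW(S) := {$}
pass 1:
  B→A A: FOLLOW(A) ⊇ FIRST(A) = {a}; new: +{a}
  S→c A: FOLLOW(A) ⊇ FOLLOW(S) ⊇ {$}; new: +{$}
  S→c B: FOLLOW(B) ⊇ FOLLOW(S) ⊇ {$}; new: +{$}
  FOLLOW[S]={$}  FOLLOW[A]={$,a}  FOLLOW[B]={$}
pass 2: done
  FOLLOW[S]={$}  FOLLOW[A]={$,a}  FOLLOW[B]={$}

FOLLOW(A) = ["$", "a"]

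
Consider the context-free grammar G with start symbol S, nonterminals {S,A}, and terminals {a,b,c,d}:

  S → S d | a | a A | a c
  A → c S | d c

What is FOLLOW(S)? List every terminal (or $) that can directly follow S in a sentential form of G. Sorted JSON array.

FIRST sets, iterate to fixpoint:
pass 1:
  A via A→c S: +{c}
  A via A→d c: +{d}
  S via S→a: +{a}
  FIRST(S)={a}  FIRST(A)={c,d}
pass 2: — fixpoint
  FIRST(S)={a}  FIRST(A)={c,d}

Compute FOLLOW by fixpoint:
initialize: $ ∈ FOLLOW(S)
iter 1:
  S→S d: FOLLOW(S) ⊇ FIRST(d) = {d}; new: +{d}
  S→a A: FOLLOW(A) ⊇ FOLLOW(S) ⊇ {$,d}; new: +{$,d}
  FOLLOW(S)={$,d}  FOLLOW(A)={$,d}
iter 2: (no change)
  FOLLOW(S)={$,d}  FOLLOW(A)={$,d}

FOLLOW(S) = ["$", "d"]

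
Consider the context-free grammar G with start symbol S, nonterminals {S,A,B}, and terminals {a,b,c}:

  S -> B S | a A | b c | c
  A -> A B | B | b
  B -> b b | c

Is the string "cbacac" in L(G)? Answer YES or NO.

CNF form of G:
  S -> B S | T0 T2 | T1 A | c
  A -> A B | T0 T0 | b | c
  B -> T0 T0 | c
  T0 -> b
  T1 -> a
  T2 -> c

Fill CYK table bottom-up:
  [0..0]={A,B,S,T2}  "c"  orig:{A,B,S}
  [1..1]={A,T0}  "b"  orig:{A}
  [2..2]={T1}  "a"  orig:{}
  [3..3]={A,B,S,T2}  "c"  orig:{A,B,S}
  [4..4]={T1}  "a"  orig:{}
  [5..5]={A,B,S,T2}  "c"  orig:{A,B,S}
  [0..1]=∅  "cb"
  [1..2]=∅  "ba"
  [2..3]={S}  "ac"
  [3..4]=∅  "ca"
  [4..5]={S}  "ac"
  [0..2]=∅  "cba"
  [1..3]=∅  "bac"
  [2..4]=∅  "aca"
  [3..5]={S}  "cac"
  [0..3]=∅  "cbac"
  [1..4]=∅  "baca"
  [2..5]=∅  "acac"
  [0..4]=∅  "cbaca"
  [1..5]=∅  "bacac"
  [0..5]=∅  "cbacac"

S ∉ T[0,5] ⇒ NO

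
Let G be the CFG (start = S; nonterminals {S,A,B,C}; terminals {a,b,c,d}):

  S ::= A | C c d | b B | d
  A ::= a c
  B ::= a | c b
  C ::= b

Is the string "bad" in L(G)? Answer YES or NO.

CNF form of G:
  S -> C X4 | T0 T1 | T2 B | d
  A -> T0 T1
  B -> T1 T2 | a
  C -> b
  T0 -> a
  T1 -> c
  T2 -> b
  T3 -> d
  X4 -> T1 T3

CYK table (by increasing span):
  T[0,0] 'b' = {C,T2}  orig:{C}
  T[1,1] 'a' = {B,T0}  orig:{B}
  T[2,2] 'd' = {S,T3}  orig:{S}
  T[0,1] 'ba' = {S}
  T[1,2] 'ad' = ∅
  T[0,2] 'bad' = ∅

S ∉ T[0,2] ⇒ NO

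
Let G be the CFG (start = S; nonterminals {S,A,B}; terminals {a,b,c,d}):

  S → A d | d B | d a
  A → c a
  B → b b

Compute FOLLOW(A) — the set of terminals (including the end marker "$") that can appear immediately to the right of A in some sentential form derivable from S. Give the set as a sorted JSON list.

Compute FIRST by fixpoint:
[1]
  A via A→c a: +{c}
  B via B→b b: +{b}
  S via S→A d: +{c}
  S via S→d B: +{d}
  FIRST[S]={c,d}  FIRST[A]={c}  FIRST[B]={b}
[2] (no change)
  FIRST[S]={c,d}  FIRST[A]={c}  FIRST[B]={b}

Compute FOLLOW by fixpoint:
initialize: $ ∈ FOLLOW(S)
iter 1:
  S→A d: FOLLOW(A) ⊇ FIRST(d) = {d}; new: +{d}
  S→d B: FOLLOW(B) ⊇ FOLLOW(S) ⊇ {$}; new: +{$}
  S: {$}  A: {d}  B: {$}
iter 2: done
  S: {$}  A: {d}  B: {$}

FOLLOW(A) = ["d"]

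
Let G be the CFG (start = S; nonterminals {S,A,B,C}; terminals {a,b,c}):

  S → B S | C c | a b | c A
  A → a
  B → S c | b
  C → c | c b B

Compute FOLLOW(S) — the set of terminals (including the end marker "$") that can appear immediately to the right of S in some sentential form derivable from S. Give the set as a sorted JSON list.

Compute FIRST by fixpoint:
iter 1:
  A via A→a: +{a}
  B via B→b: +{b}
  C via C→c: +{c}
  S via S→B S: +{b}
  S via S→C c: +{c}
  S via S→a b: +{a}
  FIRST(S)={a,b,c}  FIRST(A)={a}  FIRST(B)={b}  FIRST(C)={c}
iter 2:
  B via B→S c: +{a,c}
  FIRST(S)={a,b,c}  FIRST(A)={a}  FIRST(B)={a,b,c}  FIRST(C)={c}
iter 3: (no change)
  FIRST(S)={a,b,c}  FIRST(A)={a}  FIRST(B)={a,b,c}  FIRST(C)={c}

Compute FOLLOW by fixpoint:
initialize: $ ∈ FOLLOW(S)
pass 1:
  B→S c: FOLLOW(S) ⊇ FIRST(c) = {c}; new: +{c}
  S→B S: FOLLOW(B) ⊇ FIRST(S) = {a,b,c}; new: +{a,b,c}
  S→C c: FOLLOW(C) ⊇ FIRST(c) = {c}; new: +{c}
  S→c A: FOLLOW(A) ⊇ FOLLOW(S) ⊇ {$,c}; new: +{$,c}
  FOLLOW[S]={$,c}  FOLLOW[A]={$,c}  FOLLOW[B]={a,b,c}  FOLLOW[C]={c}
pass 2: (no change)
  FOLLOW[S]={$,c}  FOLLOW[A]={$,c}  FOLLOW[B]={a,b,c}  FOLLOW[C]={c}

FOLLOW(S) = ["$", "c"]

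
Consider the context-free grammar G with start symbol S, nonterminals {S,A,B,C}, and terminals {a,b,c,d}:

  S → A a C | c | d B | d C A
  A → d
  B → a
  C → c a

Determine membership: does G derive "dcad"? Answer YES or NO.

Convert to CNF:
  S -> A X3 | T2 B | T2 X4 | c
  A -> d
  B -> a
  C -> T0 T1
  T0 -> c
  T1 -> a
  T2 -> d
  X3 -> T1 C
  X4 -> C A

CYK table (by increasing span):
  T[0,0] 'd' = {A,T2}  orig:{A}
  T[1,1] 'c' = {S,T0}  orig:{S}
  T[2,2] 'a' = {B,T1}  orig:{B}
  T[3,3] 'd' = {A,T2}  orig:{A}
  T[0,1] 'dc' = ∅
  T[1,2] 'ca' = {C}
  T[2,3] 'ad' = ∅
  T[0,2] 'dca' = ∅
  T[1,3] 'cad' = {X4}  orig:{}
  T[0,3] 'dcad' = {S}

S ∈ T[0,3] ⇒ YES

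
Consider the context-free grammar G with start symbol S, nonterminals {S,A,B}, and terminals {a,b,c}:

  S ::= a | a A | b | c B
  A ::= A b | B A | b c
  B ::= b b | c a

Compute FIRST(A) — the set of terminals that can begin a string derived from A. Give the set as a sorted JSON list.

FIRST iteration:
[1]
  A via A→b c: +{b}
  B via B→b b: +{b}
  B via B→c a: +{c}
  S via S→a: +{a}
  S via S→b: +{b}
  S via S→c B: +{c}
  FIRST[S]={a,b,c}  FIRST[A]={b}  FIRST[B]={b,c}
[2]
  A via A→B A: +{c}
  FIRST[S]={a,b,c}  FIRST[A]={b,c}  FIRST[B]={b,c}
[3] (no change)
  FIRST[S]={a,b,c}  FIRST[A]={b,c}  FIRST[B]={b,c}

FIRST(A) = ["b", "c"]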